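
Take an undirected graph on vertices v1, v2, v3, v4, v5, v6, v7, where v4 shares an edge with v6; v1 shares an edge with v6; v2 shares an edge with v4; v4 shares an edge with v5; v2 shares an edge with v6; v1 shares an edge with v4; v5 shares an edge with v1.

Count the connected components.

From v1: component {v1, v2, v4, v5, v6}.
From v3: component {v3}.
From v7: component {v7}.
That's 3 components.

3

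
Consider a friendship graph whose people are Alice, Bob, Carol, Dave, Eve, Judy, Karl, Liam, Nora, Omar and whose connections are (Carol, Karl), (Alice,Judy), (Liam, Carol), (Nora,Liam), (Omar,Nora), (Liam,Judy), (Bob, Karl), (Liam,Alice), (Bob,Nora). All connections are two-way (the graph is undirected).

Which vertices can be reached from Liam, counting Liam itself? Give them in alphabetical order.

Start at Liam.
Its neighbours: Alice, Carol, Judy, Nora.
Then their neighbours: Bob, Karl, Omar.
Nothing further is reachable.

Alice, Bob, Carol, Judy, Karl, Liam, Nora, Omar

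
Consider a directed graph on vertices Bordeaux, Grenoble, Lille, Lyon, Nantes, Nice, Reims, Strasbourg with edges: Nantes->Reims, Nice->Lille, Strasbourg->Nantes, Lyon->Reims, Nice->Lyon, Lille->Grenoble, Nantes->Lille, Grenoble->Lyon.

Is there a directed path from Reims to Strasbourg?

Reims has no outgoing edges, so nothing is reachable from it.

No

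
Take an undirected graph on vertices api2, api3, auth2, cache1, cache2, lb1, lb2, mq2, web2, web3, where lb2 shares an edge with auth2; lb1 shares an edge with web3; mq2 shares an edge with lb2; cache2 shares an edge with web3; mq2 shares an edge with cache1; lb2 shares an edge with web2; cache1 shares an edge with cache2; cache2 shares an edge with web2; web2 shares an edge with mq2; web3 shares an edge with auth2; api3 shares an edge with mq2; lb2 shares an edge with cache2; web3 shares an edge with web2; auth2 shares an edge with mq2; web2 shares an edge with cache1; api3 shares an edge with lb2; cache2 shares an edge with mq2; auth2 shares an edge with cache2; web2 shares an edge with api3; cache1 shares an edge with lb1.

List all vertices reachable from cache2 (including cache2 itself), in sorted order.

api3, auth2, cache1, cache2, lb1, lb2, mq2, web2, web3

Start at cache2.
Its neighbours: auth2, cache1, lb2, mq2, web2, web3.
Then their neighbours: api3, lb1.
Nothing further is reachable.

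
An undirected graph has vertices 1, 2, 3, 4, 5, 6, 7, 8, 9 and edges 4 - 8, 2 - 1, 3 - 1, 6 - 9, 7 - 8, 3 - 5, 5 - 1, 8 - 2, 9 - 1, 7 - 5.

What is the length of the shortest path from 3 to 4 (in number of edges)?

Distance 0: 3.
Distance 1: 1, 5.
Distance 2: 2, 7, 9.
Distance 3: 6, 8.
Distance 4: 4 — contains 4.

4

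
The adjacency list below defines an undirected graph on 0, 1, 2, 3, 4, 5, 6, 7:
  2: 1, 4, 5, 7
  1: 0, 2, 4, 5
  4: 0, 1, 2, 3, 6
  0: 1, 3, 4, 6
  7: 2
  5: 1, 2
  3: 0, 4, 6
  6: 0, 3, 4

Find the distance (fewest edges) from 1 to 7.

2

Distance 0: 1.
Distance 1: 0, 2, 4, 5.
Distance 2: 3, 6, 7 — contains 7.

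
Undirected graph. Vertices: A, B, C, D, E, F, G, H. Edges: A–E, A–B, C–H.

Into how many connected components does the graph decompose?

5

From A: component {A, B, E}.
From C: component {C, H}.
From D: component {D}.
From F: component {F}.
From G: component {G}.
That's 5 components.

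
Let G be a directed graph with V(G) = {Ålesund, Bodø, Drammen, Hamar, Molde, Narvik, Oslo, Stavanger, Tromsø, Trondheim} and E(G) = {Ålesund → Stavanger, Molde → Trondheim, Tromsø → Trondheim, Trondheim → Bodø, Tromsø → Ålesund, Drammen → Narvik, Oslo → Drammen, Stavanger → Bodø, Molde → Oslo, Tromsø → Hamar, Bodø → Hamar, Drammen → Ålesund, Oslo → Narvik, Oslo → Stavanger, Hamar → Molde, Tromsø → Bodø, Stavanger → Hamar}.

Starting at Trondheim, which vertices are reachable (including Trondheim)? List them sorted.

Ålesund, Bodø, Drammen, Hamar, Molde, Narvik, Oslo, Stavanger, Trondheim

Start at Trondheim.
Its neighbours: Bodø.
Then their neighbours: Hamar.
Then next layer: Molde.
Then next layer: Oslo.
Then next layer: Drammen, Narvik, Stavanger.
Then next layer: Ålesund.
Nothing further is reachable.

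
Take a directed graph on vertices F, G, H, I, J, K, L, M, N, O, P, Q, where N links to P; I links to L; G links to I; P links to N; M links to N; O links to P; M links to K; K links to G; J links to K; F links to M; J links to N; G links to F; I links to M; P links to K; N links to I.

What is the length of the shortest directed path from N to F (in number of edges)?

4

Distance 0: N.
Distance 1: I, P.
Distance 2: K, L, M.
Distance 3: G.
Distance 4: F — contains F.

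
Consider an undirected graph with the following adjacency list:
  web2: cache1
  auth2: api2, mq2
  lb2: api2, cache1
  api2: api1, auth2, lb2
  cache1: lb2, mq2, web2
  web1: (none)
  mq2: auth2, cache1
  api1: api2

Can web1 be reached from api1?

No

Explore from api1.
Distance 1: reach api2.
Distance 2: reach auth2, lb2.
Distance 3: reach cache1, mq2.
Distance 4: reach web2.
The search is exhausted without reaching web1; it lies in a different component.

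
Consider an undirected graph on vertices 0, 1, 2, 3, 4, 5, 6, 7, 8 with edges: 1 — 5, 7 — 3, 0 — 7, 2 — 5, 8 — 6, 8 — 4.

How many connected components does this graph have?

3

From 0: component {0, 3, 7}.
From 1: component {1, 2, 5}.
From 4: component {4, 6, 8}.
That's 3 components.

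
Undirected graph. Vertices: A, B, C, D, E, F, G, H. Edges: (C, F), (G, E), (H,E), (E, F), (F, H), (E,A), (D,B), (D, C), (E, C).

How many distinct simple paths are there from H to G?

H–E–G
H–F–C–E–G
H–F–E–G

3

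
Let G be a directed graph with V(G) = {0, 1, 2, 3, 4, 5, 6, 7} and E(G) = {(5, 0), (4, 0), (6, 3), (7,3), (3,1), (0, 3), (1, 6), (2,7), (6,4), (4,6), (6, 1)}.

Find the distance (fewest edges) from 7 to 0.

5

Distance 0: 7.
Distance 1: 3.
Distance 2: 1.
Distance 3: 6.
Distance 4: 4.
Distance 5: 0 — contains 0.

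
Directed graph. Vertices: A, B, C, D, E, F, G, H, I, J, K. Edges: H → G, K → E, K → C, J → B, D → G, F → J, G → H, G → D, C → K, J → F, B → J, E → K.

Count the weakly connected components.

From A: component {A}.
From B: component {B, F, J}.
From C: component {C, E, K}.
From D: component {D, G, H}.
From I: component {I}.
That's 5 components.

5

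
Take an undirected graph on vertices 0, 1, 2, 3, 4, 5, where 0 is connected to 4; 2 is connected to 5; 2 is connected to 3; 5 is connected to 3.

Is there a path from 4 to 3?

Explore from 4.
Distance 1: reach 0.
The search is exhausted without reaching 3; it lies in a different component.

No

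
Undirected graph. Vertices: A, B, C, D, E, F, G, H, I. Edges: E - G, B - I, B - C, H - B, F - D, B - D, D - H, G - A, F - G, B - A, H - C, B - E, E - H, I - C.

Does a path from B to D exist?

Explore from B.
Distance 1: reach A, C, D, E, H, I.
Found D.

Yes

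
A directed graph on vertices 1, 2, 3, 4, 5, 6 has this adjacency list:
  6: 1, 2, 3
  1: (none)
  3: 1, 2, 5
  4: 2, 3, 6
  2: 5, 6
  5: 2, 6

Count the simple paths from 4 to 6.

7

4→2→5→6
4→2→6
4→3→2→5→6
4→3→2→6
4→3→5→2→6
4→3→5→6
4→6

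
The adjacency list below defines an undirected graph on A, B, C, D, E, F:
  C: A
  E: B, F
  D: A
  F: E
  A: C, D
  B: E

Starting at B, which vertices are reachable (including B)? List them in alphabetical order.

B, E, F

Start at B.
Its neighbours: E.
Then their neighbours: F.
Nothing further is reachable.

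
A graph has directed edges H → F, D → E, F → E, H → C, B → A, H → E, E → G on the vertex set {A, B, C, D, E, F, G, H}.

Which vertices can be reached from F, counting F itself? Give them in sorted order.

E, F, G

Start at F.
Its neighbours: E.
Then their neighbours: G.
Nothing further is reachable.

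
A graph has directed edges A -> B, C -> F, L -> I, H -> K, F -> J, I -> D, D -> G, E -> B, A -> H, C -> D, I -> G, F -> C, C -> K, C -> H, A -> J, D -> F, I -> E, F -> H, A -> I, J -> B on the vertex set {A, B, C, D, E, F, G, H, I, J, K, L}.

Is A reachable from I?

Explore from I.
Distance 1: reach D, E, G.
Distance 2: reach B, F.
Distance 3: reach C, H, J.
Distance 4: reach K.
The search from I is exhausted; no directed path reaches A.

No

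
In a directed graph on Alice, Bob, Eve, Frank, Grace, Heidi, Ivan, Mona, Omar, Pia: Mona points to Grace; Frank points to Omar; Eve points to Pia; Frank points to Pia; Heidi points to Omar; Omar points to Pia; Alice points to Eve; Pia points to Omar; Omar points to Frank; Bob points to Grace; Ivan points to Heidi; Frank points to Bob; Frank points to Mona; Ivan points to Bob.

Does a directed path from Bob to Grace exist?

Yes

Explore from Bob.
Distance 1: reach Grace.
Found Grace.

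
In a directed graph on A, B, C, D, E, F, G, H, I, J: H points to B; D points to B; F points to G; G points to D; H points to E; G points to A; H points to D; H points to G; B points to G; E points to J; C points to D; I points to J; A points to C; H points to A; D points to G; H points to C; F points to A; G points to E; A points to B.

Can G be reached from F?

Yes

Explore from F.
Distance 1: reach A, G.
Found G.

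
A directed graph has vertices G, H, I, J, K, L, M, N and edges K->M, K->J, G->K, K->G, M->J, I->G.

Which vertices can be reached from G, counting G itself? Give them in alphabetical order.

G, J, K, M

Start at G.
Its neighbours: K.
Then their neighbours: J, M.
Nothing further is reachable.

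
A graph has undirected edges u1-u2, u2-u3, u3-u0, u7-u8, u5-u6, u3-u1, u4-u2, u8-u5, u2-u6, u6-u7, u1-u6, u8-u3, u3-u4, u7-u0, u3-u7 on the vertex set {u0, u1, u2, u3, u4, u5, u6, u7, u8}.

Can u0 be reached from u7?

Explore from u7.
Distance 1: reach u0, u3, u6, u8.
Found u0.

Yes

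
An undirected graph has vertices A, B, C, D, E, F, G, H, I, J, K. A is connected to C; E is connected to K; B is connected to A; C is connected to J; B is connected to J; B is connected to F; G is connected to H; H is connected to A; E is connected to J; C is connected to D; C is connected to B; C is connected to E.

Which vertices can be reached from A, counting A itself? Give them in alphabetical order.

Start at A.
Its neighbours: B, C, H.
Then their neighbours: D, E, F, G, J.
Then next layer: K.
Nothing further is reachable.

A, B, C, D, E, F, G, H, J, K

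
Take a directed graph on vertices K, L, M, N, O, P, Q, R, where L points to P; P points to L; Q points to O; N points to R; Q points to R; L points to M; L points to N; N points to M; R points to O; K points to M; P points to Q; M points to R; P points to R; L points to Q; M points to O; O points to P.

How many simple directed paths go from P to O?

10

P→L→M→O
P→L→M→R→O
P→L→N→M→O
P→L→N→M→R→O
P→L→N→R→O
P→L→Q→O
P→L→Q→R→O
P→Q→O
P→Q→R→O
P→R→O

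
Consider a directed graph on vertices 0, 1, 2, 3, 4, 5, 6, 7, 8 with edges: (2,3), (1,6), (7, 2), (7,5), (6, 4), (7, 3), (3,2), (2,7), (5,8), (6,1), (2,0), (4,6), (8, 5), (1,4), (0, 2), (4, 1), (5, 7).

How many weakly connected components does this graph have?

2

From 0: component {0, 2, 3, 5, 7, 8}.
From 1: component {1, 4, 6}.
That's 2 components.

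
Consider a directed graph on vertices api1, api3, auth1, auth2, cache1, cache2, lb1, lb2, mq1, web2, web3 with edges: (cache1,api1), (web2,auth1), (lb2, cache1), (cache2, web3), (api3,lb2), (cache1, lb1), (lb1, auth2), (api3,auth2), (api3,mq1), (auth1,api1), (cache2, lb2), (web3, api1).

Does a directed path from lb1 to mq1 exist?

Explore from lb1.
Distance 1: reach auth2.
The search from lb1 is exhausted; no directed path reaches mq1.

No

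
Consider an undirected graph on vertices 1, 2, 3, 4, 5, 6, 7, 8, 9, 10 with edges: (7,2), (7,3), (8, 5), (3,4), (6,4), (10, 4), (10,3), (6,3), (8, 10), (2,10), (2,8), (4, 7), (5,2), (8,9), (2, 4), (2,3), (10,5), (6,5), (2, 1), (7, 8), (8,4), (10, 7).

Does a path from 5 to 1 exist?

Yes

Explore from 5.
Distance 1: reach 2, 6, 8, 10.
Distance 2: reach 1, 3, 4, 7, 9.
Found 1.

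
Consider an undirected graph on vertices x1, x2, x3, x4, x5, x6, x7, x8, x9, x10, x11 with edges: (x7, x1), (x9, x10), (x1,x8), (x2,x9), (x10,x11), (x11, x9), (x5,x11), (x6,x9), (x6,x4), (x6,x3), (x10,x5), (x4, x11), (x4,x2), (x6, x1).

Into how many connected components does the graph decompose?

From x1: component {x1, x2, x3, x4, x5, x6, x7, x8, x9, x10, x11}.
That's 1 component.

1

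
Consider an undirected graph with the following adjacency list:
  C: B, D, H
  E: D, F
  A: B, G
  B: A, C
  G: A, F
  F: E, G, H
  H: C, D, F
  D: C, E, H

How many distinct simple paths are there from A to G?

A–B–C–D–E–F–G
A–B–C–D–H–F–G
A–B–C–H–D–E–F–G
A–B–C–H–F–G
A–G

5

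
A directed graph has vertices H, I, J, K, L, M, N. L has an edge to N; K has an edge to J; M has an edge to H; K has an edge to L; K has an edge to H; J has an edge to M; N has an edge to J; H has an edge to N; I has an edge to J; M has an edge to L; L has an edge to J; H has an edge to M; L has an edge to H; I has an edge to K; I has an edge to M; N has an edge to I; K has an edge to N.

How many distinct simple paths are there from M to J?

M→H→N→I→J
M→H→N→I→K→J
M→H→N→I→K→L→J
M→H→N→J
M→L→H→N→I→J
M→L→H→N→I→K→J
M→L→H→N→J
M→L→J
M→L→N→I→J
M→L→N→I→K→J
M→L→N→J

11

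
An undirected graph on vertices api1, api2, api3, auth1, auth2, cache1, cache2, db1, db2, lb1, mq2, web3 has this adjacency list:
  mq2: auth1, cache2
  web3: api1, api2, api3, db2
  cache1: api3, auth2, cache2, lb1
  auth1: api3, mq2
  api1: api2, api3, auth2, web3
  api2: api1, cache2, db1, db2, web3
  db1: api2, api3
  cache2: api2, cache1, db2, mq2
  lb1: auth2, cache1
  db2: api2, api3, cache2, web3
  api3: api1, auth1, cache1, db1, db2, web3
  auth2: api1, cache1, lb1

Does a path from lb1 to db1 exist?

Explore from lb1.
Distance 1: reach auth2, cache1.
Distance 2: reach api1, api3, cache2.
Distance 3: reach api2, auth1, db1, db2, mq2, web3.
Found db1.

Yes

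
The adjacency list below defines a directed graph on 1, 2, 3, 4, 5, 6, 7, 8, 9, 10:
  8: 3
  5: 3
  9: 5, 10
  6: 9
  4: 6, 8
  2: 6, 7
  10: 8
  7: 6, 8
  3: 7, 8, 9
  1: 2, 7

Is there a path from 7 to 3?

Yes

Explore from 7.
Distance 1: reach 6, 8.
Distance 2: reach 3, 9.
Found 3.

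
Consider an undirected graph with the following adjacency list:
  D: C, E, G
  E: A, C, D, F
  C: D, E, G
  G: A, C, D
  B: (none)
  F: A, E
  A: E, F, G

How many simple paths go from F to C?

11

F–A–E–C
F–A–E–D–C
F–A–E–D–G–C
F–A–G–C
F–A–G–D–C
F–A–G–D–E–C
F–E–A–G–C
F–E–A–G–D–C
F–E–C
F–E–D–C
F–E–D–G–C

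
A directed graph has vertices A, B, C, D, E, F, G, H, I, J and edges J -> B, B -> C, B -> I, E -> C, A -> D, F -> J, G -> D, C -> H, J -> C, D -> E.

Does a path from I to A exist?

I has no outgoing edges, so nothing is reachable from it.

No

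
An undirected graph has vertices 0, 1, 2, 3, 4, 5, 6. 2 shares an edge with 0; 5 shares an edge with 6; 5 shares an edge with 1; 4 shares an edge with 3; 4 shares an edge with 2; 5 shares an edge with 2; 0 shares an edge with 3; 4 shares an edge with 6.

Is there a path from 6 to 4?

Explore from 6.
Distance 1: reach 4, 5.
Found 4.

Yes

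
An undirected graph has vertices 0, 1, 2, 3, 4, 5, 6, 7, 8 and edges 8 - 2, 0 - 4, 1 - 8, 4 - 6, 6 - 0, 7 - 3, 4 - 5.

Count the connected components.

3

From 0: component {0, 4, 5, 6}.
From 1: component {1, 2, 8}.
From 3: component {3, 7}.
That's 3 components.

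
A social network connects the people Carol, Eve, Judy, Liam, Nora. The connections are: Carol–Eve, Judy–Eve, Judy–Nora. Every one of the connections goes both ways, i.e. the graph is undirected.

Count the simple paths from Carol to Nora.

Carol–Eve–Judy–Nora

1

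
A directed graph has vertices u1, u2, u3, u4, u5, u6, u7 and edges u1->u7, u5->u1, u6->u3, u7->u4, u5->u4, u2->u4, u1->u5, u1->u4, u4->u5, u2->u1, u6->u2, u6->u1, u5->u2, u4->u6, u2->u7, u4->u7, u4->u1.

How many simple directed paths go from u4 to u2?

4

u4→u1→u5→u2
u4→u5→u2
u4→u6→u1→u5→u2
u4→u6→u2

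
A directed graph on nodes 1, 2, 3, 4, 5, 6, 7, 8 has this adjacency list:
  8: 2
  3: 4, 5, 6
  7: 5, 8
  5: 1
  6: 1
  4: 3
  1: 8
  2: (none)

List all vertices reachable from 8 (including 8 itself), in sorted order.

Start at 8.
Its neighbours: 2.
Nothing further is reachable.

2, 8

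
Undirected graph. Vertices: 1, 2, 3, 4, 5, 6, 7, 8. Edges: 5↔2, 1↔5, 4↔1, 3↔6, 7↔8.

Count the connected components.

From 1: component {1, 2, 4, 5}.
From 3: component {3, 6}.
From 7: component {7, 8}.
That's 3 components.

3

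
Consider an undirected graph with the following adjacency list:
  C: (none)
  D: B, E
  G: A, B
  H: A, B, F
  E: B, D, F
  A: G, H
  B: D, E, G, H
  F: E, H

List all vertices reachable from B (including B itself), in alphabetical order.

Start at B.
Its neighbours: D, E, G, H.
Then their neighbours: A, F.
Nothing further is reachable.

A, B, D, E, F, G, H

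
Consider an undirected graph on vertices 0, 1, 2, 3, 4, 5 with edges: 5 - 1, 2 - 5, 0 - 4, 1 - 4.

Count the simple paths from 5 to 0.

1

5–1–4–0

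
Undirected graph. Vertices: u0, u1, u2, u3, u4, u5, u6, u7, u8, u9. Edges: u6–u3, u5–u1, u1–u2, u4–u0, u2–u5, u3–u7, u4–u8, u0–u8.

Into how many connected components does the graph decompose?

From u0: component {u0, u4, u8}.
From u1: component {u1, u2, u5}.
From u3: component {u3, u6, u7}.
From u9: component {u9}.
That's 4 components.

4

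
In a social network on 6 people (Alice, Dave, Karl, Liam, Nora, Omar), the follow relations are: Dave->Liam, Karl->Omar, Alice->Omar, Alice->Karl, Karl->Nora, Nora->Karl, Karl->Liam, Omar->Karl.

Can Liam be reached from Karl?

Explore from Karl.
Distance 1: reach Liam, Nora, Omar.
Found Liam.

Yes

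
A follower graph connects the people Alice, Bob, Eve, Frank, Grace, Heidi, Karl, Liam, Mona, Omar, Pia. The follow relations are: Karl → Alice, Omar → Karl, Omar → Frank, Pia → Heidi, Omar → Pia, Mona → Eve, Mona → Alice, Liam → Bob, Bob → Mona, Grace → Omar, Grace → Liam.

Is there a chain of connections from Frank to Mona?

Frank has no outgoing edges, so nothing is reachable from it.

No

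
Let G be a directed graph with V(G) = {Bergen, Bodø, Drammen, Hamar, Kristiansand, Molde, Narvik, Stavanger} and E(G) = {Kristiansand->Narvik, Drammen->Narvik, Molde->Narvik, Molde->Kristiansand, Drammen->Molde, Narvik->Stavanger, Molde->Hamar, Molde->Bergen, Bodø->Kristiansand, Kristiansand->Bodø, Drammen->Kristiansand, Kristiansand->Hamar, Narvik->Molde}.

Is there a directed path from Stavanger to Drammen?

Stavanger has no outgoing edges, so nothing is reachable from it.

No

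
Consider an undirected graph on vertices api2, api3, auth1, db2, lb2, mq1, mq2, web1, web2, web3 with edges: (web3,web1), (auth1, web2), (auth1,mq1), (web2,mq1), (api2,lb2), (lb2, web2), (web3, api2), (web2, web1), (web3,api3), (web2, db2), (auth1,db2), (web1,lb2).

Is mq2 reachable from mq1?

Explore from mq1.
Distance 1: reach auth1, web2.
Distance 2: reach db2, lb2, web1.
Distance 3: reach api2, web3.
Distance 4: reach api3.
The search is exhausted without reaching mq2; it lies in a different component.

No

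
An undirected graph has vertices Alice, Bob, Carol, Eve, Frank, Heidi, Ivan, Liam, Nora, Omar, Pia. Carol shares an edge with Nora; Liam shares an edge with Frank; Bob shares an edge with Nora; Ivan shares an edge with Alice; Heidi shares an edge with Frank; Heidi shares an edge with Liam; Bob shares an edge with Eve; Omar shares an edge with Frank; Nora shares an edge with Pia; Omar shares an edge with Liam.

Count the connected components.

3

From Alice: component {Alice, Ivan}.
From Bob: component {Bob, Carol, Eve, Nora, Pia}.
From Frank: component {Frank, Heidi, Liam, Omar}.
That's 3 components.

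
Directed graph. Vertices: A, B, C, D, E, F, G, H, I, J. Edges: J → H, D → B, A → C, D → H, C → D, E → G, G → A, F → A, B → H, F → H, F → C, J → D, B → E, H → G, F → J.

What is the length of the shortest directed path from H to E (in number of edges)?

6

Distance 0: H.
Distance 1: G.
Distance 2: A.
Distance 3: C.
Distance 4: D.
Distance 5: B.
Distance 6: E — contains E.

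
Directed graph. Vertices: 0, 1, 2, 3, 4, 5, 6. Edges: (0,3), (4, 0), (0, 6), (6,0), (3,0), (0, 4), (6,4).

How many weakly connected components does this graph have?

From 0: component {0, 3, 4, 6}.
From 1: component {1}.
From 2: component {2}.
From 5: component {5}.
That's 4 components.

4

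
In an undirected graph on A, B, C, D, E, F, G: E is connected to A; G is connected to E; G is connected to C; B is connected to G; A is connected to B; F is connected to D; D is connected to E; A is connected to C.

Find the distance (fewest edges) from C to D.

Distance 0: C.
Distance 1: A, G.
Distance 2: B, E.
Distance 3: D — contains D.

3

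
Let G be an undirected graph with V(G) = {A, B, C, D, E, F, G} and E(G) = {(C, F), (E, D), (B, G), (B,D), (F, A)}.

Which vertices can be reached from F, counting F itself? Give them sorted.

Start at F.
Its neighbours: A, C.
Nothing further is reachable.

A, C, F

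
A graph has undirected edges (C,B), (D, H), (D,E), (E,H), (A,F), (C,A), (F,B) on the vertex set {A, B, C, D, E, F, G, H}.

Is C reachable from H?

No

Explore from H.
Distance 1: reach D, E.
The search is exhausted without reaching C; it lies in a different component.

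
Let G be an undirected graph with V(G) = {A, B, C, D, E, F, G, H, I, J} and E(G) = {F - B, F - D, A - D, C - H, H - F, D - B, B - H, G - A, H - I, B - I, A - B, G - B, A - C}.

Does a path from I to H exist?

Explore from I.
Distance 1: reach B, H.
Found H.

Yes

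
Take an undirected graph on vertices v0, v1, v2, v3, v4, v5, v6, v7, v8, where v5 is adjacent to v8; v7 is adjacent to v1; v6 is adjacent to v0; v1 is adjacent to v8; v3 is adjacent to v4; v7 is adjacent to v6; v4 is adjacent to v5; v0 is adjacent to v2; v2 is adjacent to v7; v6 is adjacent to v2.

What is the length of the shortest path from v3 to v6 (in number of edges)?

6

Distance 0: v3.
Distance 1: v4.
Distance 2: v5.
Distance 3: v8.
Distance 4: v1.
Distance 5: v7.
Distance 6: v2, v6 — contains v6.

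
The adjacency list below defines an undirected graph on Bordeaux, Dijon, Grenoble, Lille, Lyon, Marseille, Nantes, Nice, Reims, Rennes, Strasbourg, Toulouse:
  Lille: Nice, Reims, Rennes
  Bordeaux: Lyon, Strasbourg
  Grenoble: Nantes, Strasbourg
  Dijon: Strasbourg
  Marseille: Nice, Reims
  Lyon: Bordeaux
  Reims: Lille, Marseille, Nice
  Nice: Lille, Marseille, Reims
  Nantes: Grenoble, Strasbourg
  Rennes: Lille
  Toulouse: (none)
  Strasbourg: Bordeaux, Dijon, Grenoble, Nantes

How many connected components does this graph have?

From Bordeaux: component {Bordeaux, Dijon, Grenoble, Lyon, Nantes, Strasbourg}.
From Lille: component {Lille, Marseille, Nice, Reims, Rennes}.
From Toulouse: component {Toulouse}.
That's 3 components.

3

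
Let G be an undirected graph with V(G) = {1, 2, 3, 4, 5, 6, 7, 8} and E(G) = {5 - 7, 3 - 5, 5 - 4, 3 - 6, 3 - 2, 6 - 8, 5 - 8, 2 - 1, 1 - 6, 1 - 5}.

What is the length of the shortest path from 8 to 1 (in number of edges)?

Distance 0: 8.
Distance 1: 5, 6.
Distance 2: 1, 3, 4, 7 — contains 1.

2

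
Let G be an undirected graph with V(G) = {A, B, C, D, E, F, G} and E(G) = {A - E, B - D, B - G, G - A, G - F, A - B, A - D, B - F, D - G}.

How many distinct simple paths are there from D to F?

D–A–B–F
D–A–B–G–F
D–A–G–B–F
D–A–G–F
D–B–A–G–F
D–B–F
D–B–G–F
D–G–A–B–F
D–G–B–F
D–G–F

10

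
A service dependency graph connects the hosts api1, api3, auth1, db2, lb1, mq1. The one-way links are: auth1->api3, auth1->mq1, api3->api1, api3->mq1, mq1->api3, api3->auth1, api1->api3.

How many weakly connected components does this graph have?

From api1: component {api1, api3, auth1, mq1}.
From db2: component {db2}.
From lb1: component {lb1}.
That's 3 components.

3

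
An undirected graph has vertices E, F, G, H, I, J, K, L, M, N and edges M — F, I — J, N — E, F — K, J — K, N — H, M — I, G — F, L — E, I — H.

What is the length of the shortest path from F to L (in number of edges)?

Distance 0: F.
Distance 1: G, K, M.
Distance 2: I, J.
Distance 3: H.
Distance 4: N.
Distance 5: E.
Distance 6: L — contains L.

6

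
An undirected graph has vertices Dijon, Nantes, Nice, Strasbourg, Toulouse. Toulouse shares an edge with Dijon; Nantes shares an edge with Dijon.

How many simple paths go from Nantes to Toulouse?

Nantes–Dijon–Toulouse

1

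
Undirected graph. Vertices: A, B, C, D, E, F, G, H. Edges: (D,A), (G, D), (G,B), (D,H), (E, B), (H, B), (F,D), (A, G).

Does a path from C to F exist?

C has no edges, so nothing is reachable from it.

No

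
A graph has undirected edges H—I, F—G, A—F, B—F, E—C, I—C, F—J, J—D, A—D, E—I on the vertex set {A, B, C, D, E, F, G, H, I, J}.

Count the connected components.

From A: component {A, B, D, F, G, J}.
From C: component {C, E, H, I}.
That's 2 components.

2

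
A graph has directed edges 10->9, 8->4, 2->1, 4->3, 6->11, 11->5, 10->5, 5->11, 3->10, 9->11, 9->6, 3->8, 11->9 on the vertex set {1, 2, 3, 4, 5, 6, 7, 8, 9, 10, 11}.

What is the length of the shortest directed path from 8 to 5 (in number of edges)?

4

Distance 0: 8.
Distance 1: 4.
Distance 2: 3.
Distance 3: 10.
Distance 4: 5, 9 — contains 5.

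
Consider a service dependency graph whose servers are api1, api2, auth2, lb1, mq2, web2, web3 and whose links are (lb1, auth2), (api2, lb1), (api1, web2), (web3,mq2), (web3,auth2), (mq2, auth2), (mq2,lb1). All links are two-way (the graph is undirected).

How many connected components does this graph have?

2

From api1: component {api1, web2}.
From api2: component {api2, auth2, lb1, mq2, web3}.
That's 2 components.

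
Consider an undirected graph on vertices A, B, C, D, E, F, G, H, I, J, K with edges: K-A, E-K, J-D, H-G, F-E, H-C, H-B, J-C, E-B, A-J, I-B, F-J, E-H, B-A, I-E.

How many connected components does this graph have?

From A: component {A, B, C, D, E, F, G, H, I, J, K}.
That's 1 component.

1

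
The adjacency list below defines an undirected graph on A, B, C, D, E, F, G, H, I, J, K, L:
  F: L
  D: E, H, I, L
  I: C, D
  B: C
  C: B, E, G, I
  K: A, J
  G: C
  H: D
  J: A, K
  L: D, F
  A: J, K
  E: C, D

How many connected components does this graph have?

2

From A: component {A, J, K}.
From B: component {B, C, D, E, F, G, H, I, L}.
That's 2 components.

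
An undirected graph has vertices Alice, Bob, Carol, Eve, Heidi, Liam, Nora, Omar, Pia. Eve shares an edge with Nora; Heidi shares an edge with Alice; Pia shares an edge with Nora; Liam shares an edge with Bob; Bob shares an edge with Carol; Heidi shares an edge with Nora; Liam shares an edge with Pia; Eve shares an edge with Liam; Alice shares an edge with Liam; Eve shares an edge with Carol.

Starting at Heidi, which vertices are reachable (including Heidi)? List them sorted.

Start at Heidi.
Its neighbours: Alice, Nora.
Then their neighbours: Eve, Liam, Pia.
Then next layer: Bob, Carol.
Nothing further is reachable.

Alice, Bob, Carol, Eve, Heidi, Liam, Nora, Pia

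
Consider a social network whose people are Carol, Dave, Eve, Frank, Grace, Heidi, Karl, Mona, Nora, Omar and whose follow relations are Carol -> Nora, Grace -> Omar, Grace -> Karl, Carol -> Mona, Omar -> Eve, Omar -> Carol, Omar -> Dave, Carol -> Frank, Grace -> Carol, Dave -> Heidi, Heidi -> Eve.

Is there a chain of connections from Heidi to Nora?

Explore from Heidi.
Distance 1: reach Eve.
The search from Heidi is exhausted; no directed path reaches Nora.

No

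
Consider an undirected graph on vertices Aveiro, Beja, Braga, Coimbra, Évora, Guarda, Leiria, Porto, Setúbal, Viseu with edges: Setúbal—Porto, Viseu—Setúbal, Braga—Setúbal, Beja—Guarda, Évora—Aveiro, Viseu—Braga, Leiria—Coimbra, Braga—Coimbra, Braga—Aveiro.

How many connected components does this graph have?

2

From Aveiro: component {Aveiro, Braga, Coimbra, Évora, Leiria, Porto, Setúbal, Viseu}.
From Beja: component {Beja, Guarda}.
That's 2 components.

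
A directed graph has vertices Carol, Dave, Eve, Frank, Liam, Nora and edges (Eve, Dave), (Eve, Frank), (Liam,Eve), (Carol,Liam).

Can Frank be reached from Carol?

Explore from Carol.
Distance 1: reach Liam.
Distance 2: reach Eve.
Distance 3: reach Dave, Frank.
Found Frank.

Yes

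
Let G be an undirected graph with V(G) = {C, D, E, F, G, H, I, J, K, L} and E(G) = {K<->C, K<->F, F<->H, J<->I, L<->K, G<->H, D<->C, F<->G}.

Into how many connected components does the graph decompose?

3

From C: component {C, D, F, G, H, K, L}.
From E: component {E}.
From I: component {I, J}.
That's 3 components.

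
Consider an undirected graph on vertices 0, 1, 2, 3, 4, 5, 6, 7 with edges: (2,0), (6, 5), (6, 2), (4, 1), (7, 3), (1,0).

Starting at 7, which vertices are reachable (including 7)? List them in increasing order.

Start at 7.
Its neighbours: 3.
Nothing further is reachable.

3, 7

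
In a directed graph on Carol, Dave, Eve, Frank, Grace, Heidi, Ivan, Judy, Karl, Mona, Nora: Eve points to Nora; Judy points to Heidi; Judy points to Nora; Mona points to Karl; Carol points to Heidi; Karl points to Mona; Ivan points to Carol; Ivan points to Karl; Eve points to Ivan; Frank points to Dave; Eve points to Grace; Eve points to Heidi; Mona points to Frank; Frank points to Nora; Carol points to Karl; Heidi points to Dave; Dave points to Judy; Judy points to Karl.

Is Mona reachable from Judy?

Yes

Explore from Judy.
Distance 1: reach Heidi, Karl, Nora.
Distance 2: reach Dave, Mona.
Found Mona.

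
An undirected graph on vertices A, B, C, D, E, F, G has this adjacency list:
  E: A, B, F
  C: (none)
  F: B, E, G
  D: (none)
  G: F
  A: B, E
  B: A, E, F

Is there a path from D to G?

D has no edges, so nothing is reachable from it.

No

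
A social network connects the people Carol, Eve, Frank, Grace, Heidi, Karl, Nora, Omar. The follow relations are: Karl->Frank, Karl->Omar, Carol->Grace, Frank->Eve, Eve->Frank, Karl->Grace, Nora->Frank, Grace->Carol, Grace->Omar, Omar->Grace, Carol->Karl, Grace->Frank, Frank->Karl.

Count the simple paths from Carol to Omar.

4

Carol→Grace→Frank→Karl→Omar
Carol→Grace→Omar
Carol→Karl→Grace→Omar
Carol→Karl→Omar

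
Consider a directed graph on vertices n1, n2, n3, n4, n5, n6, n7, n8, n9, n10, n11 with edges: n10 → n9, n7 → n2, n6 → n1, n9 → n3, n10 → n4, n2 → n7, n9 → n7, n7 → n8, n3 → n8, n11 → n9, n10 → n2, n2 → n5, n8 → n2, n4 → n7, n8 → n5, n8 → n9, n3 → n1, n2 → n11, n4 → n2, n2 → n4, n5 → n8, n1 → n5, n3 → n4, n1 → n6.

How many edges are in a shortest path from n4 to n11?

2

Distance 0: n4.
Distance 1: n2, n7.
Distance 2: n5, n8, n11 — contains n11.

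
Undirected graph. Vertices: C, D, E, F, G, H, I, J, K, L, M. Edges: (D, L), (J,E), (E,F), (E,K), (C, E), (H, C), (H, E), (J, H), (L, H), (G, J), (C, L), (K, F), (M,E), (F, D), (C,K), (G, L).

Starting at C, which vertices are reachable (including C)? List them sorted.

Start at C.
Its neighbours: E, H, K, L.
Then their neighbours: D, F, G, J, M.
Nothing further is reachable.

C, D, E, F, G, H, J, K, L, M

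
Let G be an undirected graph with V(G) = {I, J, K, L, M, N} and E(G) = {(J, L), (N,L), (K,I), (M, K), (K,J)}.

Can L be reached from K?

Yes

Explore from K.
Distance 1: reach I, J, M.
Distance 2: reach L.
Found L.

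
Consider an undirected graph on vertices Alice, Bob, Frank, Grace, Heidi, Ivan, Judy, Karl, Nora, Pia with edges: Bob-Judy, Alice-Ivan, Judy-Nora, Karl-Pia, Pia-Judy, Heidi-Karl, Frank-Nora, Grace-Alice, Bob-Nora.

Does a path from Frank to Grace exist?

Explore from Frank.
Distance 1: reach Nora.
Distance 2: reach Bob, Judy.
Distance 3: reach Pia.
Distance 4: reach Karl.
Distance 5: reach Heidi.
The search is exhausted without reaching Grace; it lies in a different component.

No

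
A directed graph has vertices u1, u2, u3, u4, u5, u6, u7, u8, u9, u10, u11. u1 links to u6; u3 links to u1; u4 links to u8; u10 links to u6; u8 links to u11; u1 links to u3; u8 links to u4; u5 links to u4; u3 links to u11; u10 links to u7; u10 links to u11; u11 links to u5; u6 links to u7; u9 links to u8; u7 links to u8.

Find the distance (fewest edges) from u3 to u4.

3

Distance 0: u3.
Distance 1: u1, u11.
Distance 2: u5, u6.
Distance 3: u4, u7 — contains u4.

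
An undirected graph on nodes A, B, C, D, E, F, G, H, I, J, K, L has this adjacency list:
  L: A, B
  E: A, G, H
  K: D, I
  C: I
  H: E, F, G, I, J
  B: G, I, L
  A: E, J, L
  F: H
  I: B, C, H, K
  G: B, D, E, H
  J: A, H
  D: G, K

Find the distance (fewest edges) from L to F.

Distance 0: L.
Distance 1: A, B.
Distance 2: E, G, I, J.
Distance 3: C, D, H, K.
Distance 4: F — contains F.

4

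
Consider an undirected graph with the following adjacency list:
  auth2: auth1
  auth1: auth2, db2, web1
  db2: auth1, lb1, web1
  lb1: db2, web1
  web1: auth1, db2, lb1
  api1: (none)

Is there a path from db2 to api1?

Explore from db2.
Distance 1: reach auth1, lb1, web1.
Distance 2: reach auth2.
The search is exhausted without reaching api1; it lies in a different component.

No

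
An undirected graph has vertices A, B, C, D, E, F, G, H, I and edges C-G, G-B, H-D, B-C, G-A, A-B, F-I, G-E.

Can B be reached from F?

Explore from F.
Distance 1: reach I.
The search is exhausted without reaching B; it lies in a different component.

No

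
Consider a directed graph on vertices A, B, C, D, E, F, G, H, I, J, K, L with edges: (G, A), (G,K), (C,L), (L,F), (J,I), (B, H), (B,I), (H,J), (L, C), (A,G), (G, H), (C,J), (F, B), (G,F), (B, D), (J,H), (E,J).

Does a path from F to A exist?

No

Explore from F.
Distance 1: reach B.
Distance 2: reach D, H, I.
Distance 3: reach J.
The search from F is exhausted; no directed path reaches A.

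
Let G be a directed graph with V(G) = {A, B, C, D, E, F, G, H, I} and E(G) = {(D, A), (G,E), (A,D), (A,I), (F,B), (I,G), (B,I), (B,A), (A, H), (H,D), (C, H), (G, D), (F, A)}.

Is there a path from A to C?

Explore from A.
Distance 1: reach D, H, I.
Distance 2: reach G.
Distance 3: reach E.
The search from A is exhausted; no directed path reaches C.

No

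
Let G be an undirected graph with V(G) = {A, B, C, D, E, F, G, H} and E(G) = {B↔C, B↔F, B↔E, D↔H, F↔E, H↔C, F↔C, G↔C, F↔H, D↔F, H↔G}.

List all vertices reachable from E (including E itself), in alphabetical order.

Start at E.
Its neighbours: B, F.
Then their neighbours: C, D, H.
Then next layer: G.
Nothing further is reachable.

B, C, D, E, F, G, H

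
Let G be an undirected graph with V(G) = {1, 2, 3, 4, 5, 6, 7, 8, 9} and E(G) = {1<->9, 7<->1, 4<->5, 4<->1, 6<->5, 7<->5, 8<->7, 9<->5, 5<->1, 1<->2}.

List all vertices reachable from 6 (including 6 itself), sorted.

Start at 6.
Its neighbours: 5.
Then their neighbours: 1, 4, 7, 9.
Then next layer: 2, 8.
Nothing further is reachable.

1, 2, 4, 5, 6, 7, 8, 9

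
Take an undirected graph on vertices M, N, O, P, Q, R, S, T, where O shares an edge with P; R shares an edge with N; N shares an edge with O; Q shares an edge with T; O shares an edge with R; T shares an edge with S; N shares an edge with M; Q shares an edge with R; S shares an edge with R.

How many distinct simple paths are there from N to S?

N–O–R–Q–T–S
N–O–R–S
N–R–Q–T–S
N–R–S

4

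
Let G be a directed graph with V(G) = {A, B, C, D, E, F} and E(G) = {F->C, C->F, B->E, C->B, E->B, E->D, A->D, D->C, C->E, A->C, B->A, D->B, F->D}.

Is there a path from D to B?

Explore from D.
Distance 1: reach B, C.
Found B.

Yes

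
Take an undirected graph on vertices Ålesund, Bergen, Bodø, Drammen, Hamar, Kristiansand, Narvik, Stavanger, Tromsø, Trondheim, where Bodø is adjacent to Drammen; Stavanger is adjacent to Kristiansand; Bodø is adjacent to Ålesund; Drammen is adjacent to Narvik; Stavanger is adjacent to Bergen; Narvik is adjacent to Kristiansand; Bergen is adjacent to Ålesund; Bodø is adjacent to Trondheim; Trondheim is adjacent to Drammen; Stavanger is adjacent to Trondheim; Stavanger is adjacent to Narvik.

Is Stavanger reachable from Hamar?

No

Hamar has no edges, so nothing is reachable from it.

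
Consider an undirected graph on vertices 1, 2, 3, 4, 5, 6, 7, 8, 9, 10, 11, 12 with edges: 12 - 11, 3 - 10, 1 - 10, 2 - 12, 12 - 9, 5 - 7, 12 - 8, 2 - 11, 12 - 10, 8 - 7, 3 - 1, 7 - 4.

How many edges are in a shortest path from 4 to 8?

2

Distance 0: 4.
Distance 1: 7.
Distance 2: 5, 8 — contains 8.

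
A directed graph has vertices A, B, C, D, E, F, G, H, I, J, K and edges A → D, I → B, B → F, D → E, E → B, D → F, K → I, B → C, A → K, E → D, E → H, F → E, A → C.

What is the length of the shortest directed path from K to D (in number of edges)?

5

Distance 0: K.
Distance 1: I.
Distance 2: B.
Distance 3: C, F.
Distance 4: E.
Distance 5: D, H — contains D.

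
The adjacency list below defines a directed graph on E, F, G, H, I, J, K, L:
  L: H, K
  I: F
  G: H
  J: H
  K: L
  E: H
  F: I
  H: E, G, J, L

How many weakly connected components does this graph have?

2

From E: component {E, G, H, J, K, L}.
From F: component {F, I}.
That's 2 components.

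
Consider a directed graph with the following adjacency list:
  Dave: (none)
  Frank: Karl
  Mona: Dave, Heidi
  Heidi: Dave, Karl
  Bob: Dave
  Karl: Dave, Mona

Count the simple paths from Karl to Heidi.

1

Karl→Mona→Heidi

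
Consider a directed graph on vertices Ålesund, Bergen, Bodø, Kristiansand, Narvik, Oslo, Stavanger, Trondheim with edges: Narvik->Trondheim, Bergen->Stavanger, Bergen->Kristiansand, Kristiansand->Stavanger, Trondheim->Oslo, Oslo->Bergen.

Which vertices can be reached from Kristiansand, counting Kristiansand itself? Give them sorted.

Start at Kristiansand.
Its neighbours: Stavanger.
Nothing further is reachable.

Kristiansand, Stavanger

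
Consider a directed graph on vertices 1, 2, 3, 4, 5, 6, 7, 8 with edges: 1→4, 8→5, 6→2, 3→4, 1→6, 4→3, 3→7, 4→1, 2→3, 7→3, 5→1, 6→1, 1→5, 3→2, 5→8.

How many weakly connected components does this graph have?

1

From 1: component {1, 2, 3, 4, 5, 6, 7, 8}.
That's 1 component.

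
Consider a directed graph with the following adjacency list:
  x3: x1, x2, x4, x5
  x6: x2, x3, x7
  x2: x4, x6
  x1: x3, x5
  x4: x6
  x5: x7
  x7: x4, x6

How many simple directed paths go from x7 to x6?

x7→x4→x6
x7→x6

2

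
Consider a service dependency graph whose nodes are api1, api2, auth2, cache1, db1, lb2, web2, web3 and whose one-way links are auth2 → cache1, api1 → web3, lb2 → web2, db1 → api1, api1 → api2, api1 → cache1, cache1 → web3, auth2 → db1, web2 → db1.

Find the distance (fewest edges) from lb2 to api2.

Distance 0: lb2.
Distance 1: web2.
Distance 2: db1.
Distance 3: api1.
Distance 4: api2, cache1, web3 — contains api2.

4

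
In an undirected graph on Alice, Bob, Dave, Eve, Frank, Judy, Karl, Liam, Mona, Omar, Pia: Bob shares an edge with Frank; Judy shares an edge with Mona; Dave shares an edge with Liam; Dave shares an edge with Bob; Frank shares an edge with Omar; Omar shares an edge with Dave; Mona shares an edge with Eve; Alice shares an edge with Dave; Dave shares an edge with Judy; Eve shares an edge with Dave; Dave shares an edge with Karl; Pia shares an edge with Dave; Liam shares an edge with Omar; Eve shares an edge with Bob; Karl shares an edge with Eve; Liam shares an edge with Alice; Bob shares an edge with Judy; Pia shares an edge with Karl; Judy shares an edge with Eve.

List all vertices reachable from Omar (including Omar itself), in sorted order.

Alice, Bob, Dave, Eve, Frank, Judy, Karl, Liam, Mona, Omar, Pia

Start at Omar.
Its neighbours: Dave, Frank, Liam.
Then their neighbours: Alice, Bob, Eve, Judy, Karl, Pia.
Then next layer: Mona.
Every vertex is now reached.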